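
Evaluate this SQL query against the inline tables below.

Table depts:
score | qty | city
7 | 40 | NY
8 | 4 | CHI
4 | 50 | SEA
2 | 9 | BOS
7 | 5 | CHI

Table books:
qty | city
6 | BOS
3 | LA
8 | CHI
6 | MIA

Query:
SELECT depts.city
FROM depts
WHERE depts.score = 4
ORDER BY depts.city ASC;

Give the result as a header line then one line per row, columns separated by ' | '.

== RESULT ==
depts.city
SEA

Derivation:
After WHERE (1 rows):
depts.score | depts.qty | depts.city
4 | 50 | SEA
After SELECT (1 rows):
depts.city
SEA
After ORDER BY (1 rows):
depts.city
SEA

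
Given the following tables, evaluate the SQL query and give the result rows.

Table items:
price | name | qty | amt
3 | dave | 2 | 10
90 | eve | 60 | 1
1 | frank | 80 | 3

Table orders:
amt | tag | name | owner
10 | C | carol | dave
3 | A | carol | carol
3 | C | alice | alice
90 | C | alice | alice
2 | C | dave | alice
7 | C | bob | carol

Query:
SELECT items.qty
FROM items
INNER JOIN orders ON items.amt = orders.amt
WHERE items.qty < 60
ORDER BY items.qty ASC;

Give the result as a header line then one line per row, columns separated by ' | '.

== RESULT ==
items.qty
2

Derivation:
After JOIN orders (3 rows):
items.price | items.name | items.qty | items.amt | orders.amt | orders.tag | orders.name | orders.owner
3 | dave | 2 | 10 | 10 | C | carol | dave
1 | frank | 80 | 3 | 3 | A | carol | carol
1 | frank | 80 | 3 | 3 | C | alice | alice
After WHERE (1 rows):
items.price | items.name | items.qty | items.amt | orders.amt | orders.tag | orders.name | orders.owner
3 | dave | 2 | 10 | 10 | C | carol | dave
After SELECT (1 rows):
items.qty
2
After ORDER BY (1 rows):
items.qty
2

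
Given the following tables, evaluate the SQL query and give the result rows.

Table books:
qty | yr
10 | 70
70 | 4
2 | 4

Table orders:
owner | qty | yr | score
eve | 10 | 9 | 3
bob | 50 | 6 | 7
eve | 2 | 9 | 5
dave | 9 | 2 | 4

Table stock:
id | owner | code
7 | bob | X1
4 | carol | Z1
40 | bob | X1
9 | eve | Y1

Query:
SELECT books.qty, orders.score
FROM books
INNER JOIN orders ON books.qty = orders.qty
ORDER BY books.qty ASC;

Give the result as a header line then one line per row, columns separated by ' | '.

After JOIN orders (2 rows):
books.qty | books.yr | orders.owner | orders.qty | orders.yr | orders.score
10 | 70 | eve | 10 | 9 | 3
2 | 4 | eve | 2 | 9 | 5
After SELECT (2 rows):
books.qty | orders.score
10 | 3
2 | 5
After ORDER BY (2 rows):
books.qty | orders.score
2 | 5
10 | 3

== RESULT ==
books.qty | orders.score
2 | 5
10 | 3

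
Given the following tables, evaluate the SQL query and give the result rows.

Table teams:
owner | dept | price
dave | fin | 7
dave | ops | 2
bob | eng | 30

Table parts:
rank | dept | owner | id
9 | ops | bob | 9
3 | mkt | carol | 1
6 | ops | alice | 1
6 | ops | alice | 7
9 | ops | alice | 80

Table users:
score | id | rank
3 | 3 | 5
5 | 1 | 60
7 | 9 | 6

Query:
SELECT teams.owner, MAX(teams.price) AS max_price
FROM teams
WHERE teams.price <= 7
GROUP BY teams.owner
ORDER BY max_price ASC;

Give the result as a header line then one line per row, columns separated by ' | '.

After WHERE (2 rows):
teams.owner | teams.dept | teams.price
dave | fin | 7
dave | ops | 2
After GROUP BY (1 rows):
teams.owner | max_price
dave | 7
After ORDER BY (1 rows):
teams.owner | max_price
dave | 7

== RESULT ==
teams.owner | max_price
dave | 7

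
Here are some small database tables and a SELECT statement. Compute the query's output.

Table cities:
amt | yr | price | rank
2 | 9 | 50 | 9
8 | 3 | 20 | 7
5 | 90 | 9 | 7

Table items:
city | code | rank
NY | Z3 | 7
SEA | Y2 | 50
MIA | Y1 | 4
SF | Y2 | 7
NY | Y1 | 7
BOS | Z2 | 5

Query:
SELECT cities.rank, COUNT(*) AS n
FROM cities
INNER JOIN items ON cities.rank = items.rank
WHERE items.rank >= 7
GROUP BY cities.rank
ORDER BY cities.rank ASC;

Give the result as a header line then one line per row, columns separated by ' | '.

== RESULT ==
cities.rank | n
7 | 6

Derivation:
After JOIN items (6 rows):
cities.amt | cities.yr | cities.price | cities.rank | items.city | items.code | items.rank
8 | 3 | 20 | 7 | NY | Z3 | 7
8 | 3 | 20 | 7 | SF | Y2 | 7
8 | 3 | 20 | 7 | NY | Y1 | 7
5 | 90 | 9 | 7 | NY | Z3 | 7
5 | 90 | 9 | 7 | SF | Y2 | 7
5 | 90 | 9 | 7 | NY | Y1 | 7
After WHERE (6 rows):
cities.amt | cities.yr | cities.price | cities.rank | items.city | items.code | items.rank
8 | 3 | 20 | 7 | NY | Z3 | 7
8 | 3 | 20 | 7 | SF | Y2 | 7
8 | 3 | 20 | 7 | NY | Y1 | 7
5 | 90 | 9 | 7 | NY | Z3 | 7
5 | 90 | 9 | 7 | SF | Y2 | 7
5 | 90 | 9 | 7 | NY | Y1 | 7
After GROUP BY (1 rows):
cities.rank | n
7 | 6
After ORDER BY (1 rows):
cities.rank | n
7 | 6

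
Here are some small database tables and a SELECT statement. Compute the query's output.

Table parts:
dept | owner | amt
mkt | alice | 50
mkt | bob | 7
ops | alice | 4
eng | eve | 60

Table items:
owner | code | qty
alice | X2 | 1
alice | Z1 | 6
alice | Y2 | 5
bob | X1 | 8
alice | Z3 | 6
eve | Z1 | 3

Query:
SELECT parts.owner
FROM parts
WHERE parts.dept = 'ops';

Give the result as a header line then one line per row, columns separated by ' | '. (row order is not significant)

After WHERE (1 rows):
parts.dept | parts.owner | parts.amt
ops | alice | 4
After SELECT (1 rows):
parts.owner
alice

== RESULT ==
parts.owner
alice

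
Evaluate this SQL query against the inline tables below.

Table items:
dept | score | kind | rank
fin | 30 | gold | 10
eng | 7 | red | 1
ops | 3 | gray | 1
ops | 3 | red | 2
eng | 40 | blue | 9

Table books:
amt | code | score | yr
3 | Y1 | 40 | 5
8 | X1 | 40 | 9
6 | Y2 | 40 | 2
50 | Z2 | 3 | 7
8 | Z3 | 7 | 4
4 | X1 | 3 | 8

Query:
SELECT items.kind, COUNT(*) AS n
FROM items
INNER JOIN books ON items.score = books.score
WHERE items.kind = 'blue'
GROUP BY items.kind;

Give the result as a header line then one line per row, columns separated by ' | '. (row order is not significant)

== RESULT ==
items.kind | n
blue | 3

Derivation:
After JOIN books (8 rows):
items.dept | items.score | items.kind | items.rank | books.amt | books.code | books.score | books.yr
eng | 7 | red | 1 | 8 | Z3 | 7 | 4
ops | 3 | gray | 1 | 50 | Z2 | 3 | 7
ops | 3 | gray | 1 | 4 | X1 | 3 | 8
ops | 3 | red | 2 | 50 | Z2 | 3 | 7
ops | 3 | red | 2 | 4 | X1 | 3 | 8
eng | 40 | blue | 9 | 3 | Y1 | 40 | 5
eng | 40 | blue | 9 | 8 | X1 | 40 | 9
eng | 40 | blue | 9 | 6 | Y2 | 40 | 2
After WHERE (3 rows):
items.dept | items.score | items.kind | items.rank | books.amt | books.code | books.score | books.yr
eng | 40 | blue | 9 | 3 | Y1 | 40 | 5
eng | 40 | blue | 9 | 8 | X1 | 40 | 9
eng | 40 | blue | 9 | 6 | Y2 | 40 | 2
After GROUP BY (1 rows):
items.kind | n
blue | 3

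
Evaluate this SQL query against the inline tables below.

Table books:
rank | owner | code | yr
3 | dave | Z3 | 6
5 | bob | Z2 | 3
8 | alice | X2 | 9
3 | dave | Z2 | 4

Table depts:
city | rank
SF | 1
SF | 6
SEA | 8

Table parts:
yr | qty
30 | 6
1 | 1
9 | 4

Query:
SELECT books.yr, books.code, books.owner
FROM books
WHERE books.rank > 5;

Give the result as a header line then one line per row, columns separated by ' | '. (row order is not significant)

== RESULT ==
books.yr | books.code | books.owner
9 | X2 | alice

Derivation:
After WHERE (1 rows):
books.rank | books.owner | books.code | books.yr
8 | alice | X2 | 9
After SELECT (1 rows):
books.yr | books.code | books.owner
9 | X2 | alice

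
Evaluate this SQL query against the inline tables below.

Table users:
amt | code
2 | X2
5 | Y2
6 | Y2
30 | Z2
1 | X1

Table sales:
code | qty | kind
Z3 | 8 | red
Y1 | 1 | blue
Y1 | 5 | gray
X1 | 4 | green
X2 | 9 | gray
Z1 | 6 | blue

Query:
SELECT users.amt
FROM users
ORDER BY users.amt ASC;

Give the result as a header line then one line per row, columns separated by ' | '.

After SELECT (5 rows):
users.amt
2
5
6
30
1
After ORDER BY (5 rows):
users.amt
1
2
5
6
30

== RESULT ==
users.amt
1
2
5
6
30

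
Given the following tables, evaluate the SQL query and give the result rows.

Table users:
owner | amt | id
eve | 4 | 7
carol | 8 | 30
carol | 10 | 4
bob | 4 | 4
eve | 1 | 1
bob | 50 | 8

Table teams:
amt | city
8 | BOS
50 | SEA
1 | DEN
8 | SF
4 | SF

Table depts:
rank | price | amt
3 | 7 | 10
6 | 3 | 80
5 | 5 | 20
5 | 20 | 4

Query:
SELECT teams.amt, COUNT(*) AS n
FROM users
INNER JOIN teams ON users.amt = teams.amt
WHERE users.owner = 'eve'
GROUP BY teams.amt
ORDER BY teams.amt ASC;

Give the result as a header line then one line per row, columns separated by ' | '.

After JOIN teams (6 rows):
users.owner | users.amt | users.id | teams.amt | teams.city
eve | 4 | 7 | 4 | SF
carol | 8 | 30 | 8 | BOS
carol | 8 | 30 | 8 | SF
bob | 4 | 4 | 4 | SF
eve | 1 | 1 | 1 | DEN
bob | 50 | 8 | 50 | SEA
After WHERE (2 rows):
users.owner | users.amt | users.id | teams.amt | teams.city
eve | 4 | 7 | 4 | SF
eve | 1 | 1 | 1 | DEN
After GROUP BY (2 rows):
teams.amt | n
4 | 1
1 | 1
After ORDER BY (2 rows):
teams.amt | n
1 | 1
4 | 1

== RESULT ==
teams.amt | n
1 | 1
4 | 1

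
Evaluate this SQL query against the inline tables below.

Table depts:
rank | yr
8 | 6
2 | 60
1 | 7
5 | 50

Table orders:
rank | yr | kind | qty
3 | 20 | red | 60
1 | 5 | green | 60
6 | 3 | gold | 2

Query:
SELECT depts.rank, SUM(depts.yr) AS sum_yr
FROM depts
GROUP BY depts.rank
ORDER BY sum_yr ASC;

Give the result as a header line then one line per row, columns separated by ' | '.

After GROUP BY (4 rows):
depts.rank | sum_yr
8 | 6
2 | 60
1 | 7
5 | 50
After ORDER BY (4 rows):
depts.rank | sum_yr
8 | 6
1 | 7
5 | 50
2 | 60

== RESULT ==
depts.rank | sum_yr
8 | 6
1 | 7
5 | 50
2 | 60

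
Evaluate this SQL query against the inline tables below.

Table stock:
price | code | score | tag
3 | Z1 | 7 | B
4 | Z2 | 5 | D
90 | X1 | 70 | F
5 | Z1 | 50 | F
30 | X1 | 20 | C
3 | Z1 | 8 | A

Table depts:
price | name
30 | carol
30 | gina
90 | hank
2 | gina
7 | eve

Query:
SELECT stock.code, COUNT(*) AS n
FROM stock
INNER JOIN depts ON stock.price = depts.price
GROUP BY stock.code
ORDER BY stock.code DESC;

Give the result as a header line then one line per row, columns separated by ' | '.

== RESULT ==
stock.code | n
X1 | 3

Derivation:
After JOIN depts (3 rows):
stock.price | stock.code | stock.score | stock.tag | depts.price | depts.name
90 | X1 | 70 | F | 90 | hank
30 | X1 | 20 | C | 30 | carol
30 | X1 | 20 | C | 30 | gina
After GROUP BY (1 rows):
stock.code | n
X1 | 3
After ORDER BY (1 rows):
stock.code | n
X1 | 3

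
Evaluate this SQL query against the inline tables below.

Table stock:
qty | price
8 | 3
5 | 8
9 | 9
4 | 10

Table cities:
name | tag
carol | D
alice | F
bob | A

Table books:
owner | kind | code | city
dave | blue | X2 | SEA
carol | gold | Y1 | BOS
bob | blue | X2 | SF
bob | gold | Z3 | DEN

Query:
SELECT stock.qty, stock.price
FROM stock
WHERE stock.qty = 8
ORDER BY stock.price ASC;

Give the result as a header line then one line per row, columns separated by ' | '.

== RESULT ==
stock.qty | stock.price
8 | 3

Derivation:
After WHERE (1 rows):
stock.qty | stock.price
8 | 3
After SELECT (1 rows):
stock.qty | stock.price
8 | 3
After ORDER BY (1 rows):
stock.qty | stock.price
8 | 3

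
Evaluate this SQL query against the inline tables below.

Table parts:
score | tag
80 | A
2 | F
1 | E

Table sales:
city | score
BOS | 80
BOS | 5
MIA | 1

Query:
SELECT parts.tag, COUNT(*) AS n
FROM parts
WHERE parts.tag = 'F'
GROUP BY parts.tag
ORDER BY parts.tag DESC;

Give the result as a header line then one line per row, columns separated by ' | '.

After WHERE (1 rows):
parts.score | parts.tag
2 | F
After GROUP BY (1 rows):
parts.tag | n
F | 1
After ORDER BY (1 rows):
parts.tag | n
F | 1

== RESULT ==
parts.tag | n
F | 1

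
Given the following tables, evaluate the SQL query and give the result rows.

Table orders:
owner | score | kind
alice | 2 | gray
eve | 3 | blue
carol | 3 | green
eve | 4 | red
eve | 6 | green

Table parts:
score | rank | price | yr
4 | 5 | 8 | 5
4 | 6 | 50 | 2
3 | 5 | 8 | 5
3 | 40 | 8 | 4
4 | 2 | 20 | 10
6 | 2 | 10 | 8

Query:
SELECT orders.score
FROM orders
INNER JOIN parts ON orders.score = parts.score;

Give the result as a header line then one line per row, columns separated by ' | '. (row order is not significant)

== RESULT ==
orders.score
3
3
3
3
4
4
4
6

Derivation:
After JOIN parts (8 rows):
orders.owner | orders.score | orders.kind | parts.score | parts.rank | parts.price | parts.yr
eve | 3 | blue | 3 | 5 | 8 | 5
eve | 3 | blue | 3 | 40 | 8 | 4
carol | 3 | green | 3 | 5 | 8 | 5
carol | 3 | green | 3 | 40 | 8 | 4
eve | 4 | red | 4 | 5 | 8 | 5
eve | 4 | red | 4 | 6 | 50 | 2
eve | 4 | red | 4 | 2 | 20 | 10
eve | 6 | green | 6 | 2 | 10 | 8
After SELECT (8 rows):
orders.score
3
3
3
3
4
4
4
6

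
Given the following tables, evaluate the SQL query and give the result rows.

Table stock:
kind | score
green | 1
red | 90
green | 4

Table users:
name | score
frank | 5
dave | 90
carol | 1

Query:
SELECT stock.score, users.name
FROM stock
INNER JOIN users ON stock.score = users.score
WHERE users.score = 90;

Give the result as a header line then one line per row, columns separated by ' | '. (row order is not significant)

After JOIN users (2 rows):
stock.kind | stock.score | users.name | users.score
green | 1 | carol | 1
red | 90 | dave | 90
After WHERE (1 rows):
stock.kind | stock.score | users.name | users.score
red | 90 | dave | 90
After SELECT (1 rows):
stock.score | users.name
90 | dave

== RESULT ==
stock.score | users.name
90 | dave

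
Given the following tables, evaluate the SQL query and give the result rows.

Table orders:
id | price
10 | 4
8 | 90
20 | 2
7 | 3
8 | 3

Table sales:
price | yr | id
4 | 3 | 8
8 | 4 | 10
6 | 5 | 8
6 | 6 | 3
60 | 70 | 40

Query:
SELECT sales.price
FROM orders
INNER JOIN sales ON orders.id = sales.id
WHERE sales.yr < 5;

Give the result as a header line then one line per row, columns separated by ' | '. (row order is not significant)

After JOIN sales (5 rows):
orders.id | orders.price | sales.price | sales.yr | sales.id
10 | 4 | 8 | 4 | 10
8 | 90 | 4 | 3 | 8
8 | 90 | 6 | 5 | 8
8 | 3 | 4 | 3 | 8
8 | 3 | 6 | 5 | 8
After WHERE (3 rows):
orders.id | orders.price | sales.price | sales.yr | sales.id
10 | 4 | 8 | 4 | 10
8 | 90 | 4 | 3 | 8
8 | 3 | 4 | 3 | 8
After SELECT (3 rows):
sales.price
8
4
4

== RESULT ==
sales.price
8
4
4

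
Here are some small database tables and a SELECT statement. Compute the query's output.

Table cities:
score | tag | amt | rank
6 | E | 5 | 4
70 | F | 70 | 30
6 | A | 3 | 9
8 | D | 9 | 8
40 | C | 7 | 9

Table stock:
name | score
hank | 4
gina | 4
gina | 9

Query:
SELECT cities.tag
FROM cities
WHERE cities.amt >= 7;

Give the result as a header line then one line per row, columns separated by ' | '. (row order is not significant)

After WHERE (3 rows):
cities.score | cities.tag | cities.amt | cities.rank
70 | F | 70 | 30
8 | D | 9 | 8
40 | C | 7 | 9
After SELECT (3 rows):
cities.tag
F
D
C

== RESULT ==
cities.tag
F
D
C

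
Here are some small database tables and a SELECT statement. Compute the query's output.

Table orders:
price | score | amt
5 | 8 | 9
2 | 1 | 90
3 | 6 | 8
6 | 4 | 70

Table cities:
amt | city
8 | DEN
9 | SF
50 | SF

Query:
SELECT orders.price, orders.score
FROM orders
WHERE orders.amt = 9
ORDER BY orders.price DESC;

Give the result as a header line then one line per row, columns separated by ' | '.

== RESULT ==
orders.price | orders.score
5 | 8

Derivation:
After WHERE (1 rows):
orders.price | orders.score | orders.amt
5 | 8 | 9
After SELECT (1 rows):
orders.price | orders.score
5 | 8
After ORDER BY (1 rows):
orders.price | orders.score
5 | 8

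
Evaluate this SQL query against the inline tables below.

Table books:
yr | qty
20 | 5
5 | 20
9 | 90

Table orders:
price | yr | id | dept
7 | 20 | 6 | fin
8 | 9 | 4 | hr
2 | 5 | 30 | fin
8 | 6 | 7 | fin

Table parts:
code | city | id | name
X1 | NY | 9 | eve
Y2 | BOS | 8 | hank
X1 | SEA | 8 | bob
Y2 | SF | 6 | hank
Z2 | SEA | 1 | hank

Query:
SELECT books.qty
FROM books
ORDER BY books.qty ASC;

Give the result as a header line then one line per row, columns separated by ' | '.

After SELECT (3 rows):
books.qty
5
20
90
After ORDER BY (3 rows):
books.qty
5
20
90

== RESULT ==
books.qty
5
20
90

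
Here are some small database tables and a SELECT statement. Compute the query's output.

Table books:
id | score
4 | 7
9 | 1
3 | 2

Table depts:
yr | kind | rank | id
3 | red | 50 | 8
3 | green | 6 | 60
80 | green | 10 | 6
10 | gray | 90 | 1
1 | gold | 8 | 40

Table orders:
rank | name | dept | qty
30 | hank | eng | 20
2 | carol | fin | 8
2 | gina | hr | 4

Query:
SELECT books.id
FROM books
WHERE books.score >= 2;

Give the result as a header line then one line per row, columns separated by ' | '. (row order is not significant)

After WHERE (2 rows):
books.id | books.score
4 | 7
3 | 2
After SELECT (2 rows):
books.id
4
3

== RESULT ==
books.id
4
3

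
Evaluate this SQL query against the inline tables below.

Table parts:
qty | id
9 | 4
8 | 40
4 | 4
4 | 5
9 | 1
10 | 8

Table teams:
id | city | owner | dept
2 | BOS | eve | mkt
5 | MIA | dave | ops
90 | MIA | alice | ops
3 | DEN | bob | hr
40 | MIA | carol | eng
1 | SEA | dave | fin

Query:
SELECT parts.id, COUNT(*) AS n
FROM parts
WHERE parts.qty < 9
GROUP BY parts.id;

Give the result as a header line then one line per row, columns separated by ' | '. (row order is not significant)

== RESULT ==
parts.id | n
40 | 1
4 | 1
5 | 1

Derivation:
After WHERE (3 rows):
parts.qty | parts.id
8 | 40
4 | 4
4 | 5
After GROUP BY (3 rows):
parts.id | n
40 | 1
4 | 1
5 | 1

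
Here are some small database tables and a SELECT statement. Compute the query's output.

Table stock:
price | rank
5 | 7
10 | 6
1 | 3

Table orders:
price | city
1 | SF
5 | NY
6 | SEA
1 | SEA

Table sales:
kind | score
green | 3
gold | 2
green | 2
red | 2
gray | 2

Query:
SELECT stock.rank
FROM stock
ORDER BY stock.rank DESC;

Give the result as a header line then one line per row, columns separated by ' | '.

After SELECT (3 rows):
stock.rank
7
6
3
After ORDER BY (3 rows):
stock.rank
7
6
3

== RESULT ==
stock.rank
7
6
3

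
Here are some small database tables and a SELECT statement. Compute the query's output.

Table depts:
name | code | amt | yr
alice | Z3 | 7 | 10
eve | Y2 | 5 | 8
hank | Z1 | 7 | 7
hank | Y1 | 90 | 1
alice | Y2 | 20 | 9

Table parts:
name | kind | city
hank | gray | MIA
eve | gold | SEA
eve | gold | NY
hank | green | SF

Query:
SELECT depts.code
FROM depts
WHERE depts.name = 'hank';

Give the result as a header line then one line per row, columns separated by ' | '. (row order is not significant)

== RESULT ==
depts.code
Z1
Y1

Derivation:
After WHERE (2 rows):
depts.name | depts.code | depts.amt | depts.yr
hank | Z1 | 7 | 7
hank | Y1 | 90 | 1
After SELECT (2 rows):
depts.code
Z1
Y1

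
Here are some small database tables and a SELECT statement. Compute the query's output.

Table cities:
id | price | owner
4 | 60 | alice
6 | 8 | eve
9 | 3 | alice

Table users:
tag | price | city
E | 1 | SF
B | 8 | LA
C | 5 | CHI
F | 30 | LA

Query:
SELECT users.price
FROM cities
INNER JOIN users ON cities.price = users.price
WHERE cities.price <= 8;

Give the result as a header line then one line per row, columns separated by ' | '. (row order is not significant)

After JOIN users (1 rows):
cities.id | cities.price | cities.owner | users.tag | users.price | users.city
6 | 8 | eve | B | 8 | LA
After WHERE (1 rows):
cities.id | cities.price | cities.owner | users.tag | users.price | users.city
6 | 8 | eve | B | 8 | LA
After SELECT (1 rows):
users.price
8

== RESULT ==
users.price
8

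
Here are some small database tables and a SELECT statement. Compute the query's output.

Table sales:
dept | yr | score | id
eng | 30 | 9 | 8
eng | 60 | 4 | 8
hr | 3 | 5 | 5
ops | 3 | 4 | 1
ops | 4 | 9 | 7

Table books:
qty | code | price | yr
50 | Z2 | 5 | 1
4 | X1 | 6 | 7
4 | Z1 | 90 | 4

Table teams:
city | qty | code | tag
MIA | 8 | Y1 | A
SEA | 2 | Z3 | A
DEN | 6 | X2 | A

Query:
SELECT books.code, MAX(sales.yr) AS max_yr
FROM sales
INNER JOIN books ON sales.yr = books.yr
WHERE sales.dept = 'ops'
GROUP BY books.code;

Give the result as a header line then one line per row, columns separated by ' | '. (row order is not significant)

== RESULT ==
books.code | max_yr
Z1 | 4

Derivation:
After JOIN books (1 rows):
sales.dept | sales.yr | sales.score | sales.id | books.qty | books.code | books.price | books.yr
ops | 4 | 9 | 7 | 4 | Z1 | 90 | 4
After WHERE (1 rows):
sales.dept | sales.yr | sales.score | sales.id | books.qty | books.code | books.price | books.yr
ops | 4 | 9 | 7 | 4 | Z1 | 90 | 4
After GROUP BY (1 rows):
books.code | max_yr
Z1 | 4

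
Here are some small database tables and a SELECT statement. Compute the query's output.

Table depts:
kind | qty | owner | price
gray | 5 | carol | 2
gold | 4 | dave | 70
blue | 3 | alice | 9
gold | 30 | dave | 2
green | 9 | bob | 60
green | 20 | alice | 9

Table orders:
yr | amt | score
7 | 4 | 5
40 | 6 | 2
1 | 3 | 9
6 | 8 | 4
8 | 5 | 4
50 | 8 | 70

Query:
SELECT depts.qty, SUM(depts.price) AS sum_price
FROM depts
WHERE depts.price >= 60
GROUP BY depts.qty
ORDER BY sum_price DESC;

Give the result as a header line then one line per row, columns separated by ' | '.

After WHERE (2 rows):
depts.kind | depts.qty | depts.owner | depts.price
gold | 4 | dave | 70
green | 9 | bob | 60
After GROUP BY (2 rows):
depts.qty | sum_price
4 | 70
9 | 60
After ORDER BY (2 rows):
depts.qty | sum_price
4 | 70
9 | 60

== RESULT ==
depts.qty | sum_price
4 | 70
9 | 60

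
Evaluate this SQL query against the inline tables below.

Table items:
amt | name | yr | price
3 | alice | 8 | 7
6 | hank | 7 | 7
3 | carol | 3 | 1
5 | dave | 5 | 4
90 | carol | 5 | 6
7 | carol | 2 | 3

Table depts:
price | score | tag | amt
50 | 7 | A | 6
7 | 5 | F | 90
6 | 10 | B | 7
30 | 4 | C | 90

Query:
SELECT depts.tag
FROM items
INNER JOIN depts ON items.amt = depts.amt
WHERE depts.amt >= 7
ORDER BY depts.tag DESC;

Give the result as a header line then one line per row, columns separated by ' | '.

== RESULT ==
depts.tag
F
C
B

Derivation:
After JOIN depts (4 rows):
items.amt | items.name | items.yr | items.price | depts.price | depts.score | depts.tag | depts.amt
6 | hank | 7 | 7 | 50 | 7 | A | 6
90 | carol | 5 | 6 | 7 | 5 | F | 90
90 | carol | 5 | 6 | 30 | 4 | C | 90
7 | carol | 2 | 3 | 6 | 10 | B | 7
After WHERE (3 rows):
items.amt | items.name | items.yr | items.price | depts.price | depts.score | depts.tag | depts.amt
90 | carol | 5 | 6 | 7 | 5 | F | 90
90 | carol | 5 | 6 | 30 | 4 | C | 90
7 | carol | 2 | 3 | 6 | 10 | B | 7
After SELECT (3 rows):
depts.tag
F
C
B
After ORDER BY (3 rows):
depts.tag
F
C
B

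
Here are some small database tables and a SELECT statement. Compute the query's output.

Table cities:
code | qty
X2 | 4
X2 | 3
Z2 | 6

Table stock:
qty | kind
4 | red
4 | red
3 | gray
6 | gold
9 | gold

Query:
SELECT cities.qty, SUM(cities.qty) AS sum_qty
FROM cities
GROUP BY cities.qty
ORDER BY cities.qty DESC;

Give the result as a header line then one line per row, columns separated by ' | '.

After GROUP BY (3 rows):
cities.qty | sum_qty
4 | 4
3 | 3
6 | 6
After ORDER BY (3 rows):
cities.qty | sum_qty
6 | 6
4 | 4
3 | 3

== RESULT ==
cities.qty | sum_qty
6 | 6
4 | 4
3 | 3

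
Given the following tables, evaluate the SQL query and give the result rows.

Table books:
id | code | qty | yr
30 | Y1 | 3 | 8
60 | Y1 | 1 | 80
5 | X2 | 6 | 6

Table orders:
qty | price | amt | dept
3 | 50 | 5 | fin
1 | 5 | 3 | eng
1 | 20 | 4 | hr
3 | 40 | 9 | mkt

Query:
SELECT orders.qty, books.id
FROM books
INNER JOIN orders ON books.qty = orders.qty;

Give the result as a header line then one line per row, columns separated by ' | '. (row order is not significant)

After JOIN orders (4 rows):
books.id | books.code | books.qty | books.yr | orders.qty | orders.price | orders.amt | orders.dept
30 | Y1 | 3 | 8 | 3 | 50 | 5 | fin
30 | Y1 | 3 | 8 | 3 | 40 | 9 | mkt
60 | Y1 | 1 | 80 | 1 | 5 | 3 | eng
60 | Y1 | 1 | 80 | 1 | 20 | 4 | hr
After SELECT (4 rows):
orders.qty | books.id
3 | 30
3 | 30
1 | 60
1 | 60

== RESULT ==
orders.qty | books.id
3 | 30
3 | 30
1 | 60
1 | 60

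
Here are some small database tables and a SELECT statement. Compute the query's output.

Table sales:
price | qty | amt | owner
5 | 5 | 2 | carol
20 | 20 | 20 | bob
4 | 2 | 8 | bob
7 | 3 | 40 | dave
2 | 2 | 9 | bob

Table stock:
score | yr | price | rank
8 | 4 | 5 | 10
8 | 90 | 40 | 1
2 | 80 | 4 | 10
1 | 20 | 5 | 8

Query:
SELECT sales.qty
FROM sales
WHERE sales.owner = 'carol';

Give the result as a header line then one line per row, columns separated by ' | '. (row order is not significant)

== RESULT ==
sales.qty
5

Derivation:
After WHERE (1 rows):
sales.price | sales.qty | sales.amt | sales.owner
5 | 5 | 2 | carol
After SELECT (1 rows):
sales.qty
5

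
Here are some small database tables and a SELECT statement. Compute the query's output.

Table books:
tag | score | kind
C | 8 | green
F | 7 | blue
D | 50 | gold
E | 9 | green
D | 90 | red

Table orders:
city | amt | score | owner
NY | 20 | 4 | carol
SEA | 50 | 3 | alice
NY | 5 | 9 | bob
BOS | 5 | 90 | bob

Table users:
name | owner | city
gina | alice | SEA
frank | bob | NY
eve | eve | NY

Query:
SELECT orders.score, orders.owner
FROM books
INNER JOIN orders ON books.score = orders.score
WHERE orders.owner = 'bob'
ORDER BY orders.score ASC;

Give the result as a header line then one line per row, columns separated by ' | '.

After JOIN orders (2 rows):
books.tag | books.score | books.kind | orders.city | orders.amt | orders.score | orders.owner
E | 9 | green | NY | 5 | 9 | bob
D | 90 | red | BOS | 5 | 90 | bob
After WHERE (2 rows):
books.tag | books.score | books.kind | orders.city | orders.amt | orders.score | orders.owner
E | 9 | green | NY | 5 | 9 | bob
D | 90 | red | BOS | 5 | 90 | bob
After SELECT (2 rows):
orders.score | orders.owner
9 | bob
90 | bob
After ORDER BY (2 rows):
orders.score | orders.owner
9 | bob
90 | bob

== RESULT ==
orders.score | orders.owner
9 | bob
90 | bob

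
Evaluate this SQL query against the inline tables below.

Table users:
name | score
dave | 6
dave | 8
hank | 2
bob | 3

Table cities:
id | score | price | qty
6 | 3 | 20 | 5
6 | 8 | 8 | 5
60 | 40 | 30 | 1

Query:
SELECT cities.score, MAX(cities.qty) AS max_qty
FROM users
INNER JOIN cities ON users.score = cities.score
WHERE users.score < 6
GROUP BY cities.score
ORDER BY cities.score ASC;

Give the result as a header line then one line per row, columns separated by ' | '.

== RESULT ==
cities.score | max_qty
3 | 5

Derivation:
After JOIN cities (2 rows):
users.name | users.score | cities.id | cities.score | cities.price | cities.qty
dave | 8 | 6 | 8 | 8 | 5
bob | 3 | 6 | 3 | 20 | 5
After WHERE (1 rows):
users.name | users.score | cities.id | cities.score | cities.price | cities.qty
bob | 3 | 6 | 3 | 20 | 5
After GROUP BY (1 rows):
cities.score | max_qty
3 | 5
After ORDER BY (1 rows):
cities.score | max_qty
3 | 5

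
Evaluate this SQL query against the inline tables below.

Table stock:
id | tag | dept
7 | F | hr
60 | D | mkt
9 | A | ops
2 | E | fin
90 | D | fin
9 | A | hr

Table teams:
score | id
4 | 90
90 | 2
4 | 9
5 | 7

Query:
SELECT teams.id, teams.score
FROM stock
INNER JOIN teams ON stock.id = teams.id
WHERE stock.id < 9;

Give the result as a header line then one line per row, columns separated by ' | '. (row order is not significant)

== RESULT ==
teams.id | teams.score
7 | 5
2 | 90

Derivation:
After JOIN teams (5 rows):
stock.id | stock.tag | stock.dept | teams.score | teams.id
7 | F | hr | 5 | 7
9 | A | ops | 4 | 9
2 | E | fin | 90 | 2
90 | D | fin | 4 | 90
9 | A | hr | 4 | 9
After WHERE (2 rows):
stock.id | stock.tag | stock.dept | teams.score | teams.id
7 | F | hr | 5 | 7
2 | E | fin | 90 | 2
After SELECT (2 rows):
teams.id | teams.score
7 | 5
2 | 90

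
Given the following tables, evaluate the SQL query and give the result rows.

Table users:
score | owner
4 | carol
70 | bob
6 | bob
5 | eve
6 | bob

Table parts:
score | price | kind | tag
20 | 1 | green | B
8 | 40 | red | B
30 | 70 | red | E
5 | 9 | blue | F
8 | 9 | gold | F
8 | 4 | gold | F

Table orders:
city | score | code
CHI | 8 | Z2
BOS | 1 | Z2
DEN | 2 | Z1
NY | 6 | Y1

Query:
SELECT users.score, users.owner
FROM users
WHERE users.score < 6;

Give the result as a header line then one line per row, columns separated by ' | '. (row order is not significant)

After WHERE (2 rows):
users.score | users.owner
4 | carol
5 | eve
After SELECT (2 rows):
users.score | users.owner
4 | carol
5 | eve

== RESULT ==
users.score | users.owner
4 | carol
5 | eve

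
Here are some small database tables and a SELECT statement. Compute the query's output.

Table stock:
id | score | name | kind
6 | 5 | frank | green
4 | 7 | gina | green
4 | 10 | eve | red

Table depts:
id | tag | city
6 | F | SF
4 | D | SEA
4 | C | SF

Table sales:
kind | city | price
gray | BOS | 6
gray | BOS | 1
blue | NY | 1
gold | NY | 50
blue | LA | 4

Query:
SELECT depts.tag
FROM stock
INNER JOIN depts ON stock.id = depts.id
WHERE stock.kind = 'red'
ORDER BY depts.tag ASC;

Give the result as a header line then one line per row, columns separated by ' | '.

== RESULT ==
depts.tag
C
D

Derivation:
After JOIN depts (5 rows):
stock.id | stock.score | stock.name | stock.kind | depts.id | depts.tag | depts.city
6 | 5 | frank | green | 6 | F | SF
4 | 7 | gina | green | 4 | D | SEA
4 | 7 | gina | green | 4 | C | SF
4 | 10 | eve | red | 4 | D | SEA
4 | 10 | eve | red | 4 | C | SF
After WHERE (2 rows):
stock.id | stock.score | stock.name | stock.kind | depts.id | depts.tag | depts.city
4 | 10 | eve | red | 4 | D | SEA
4 | 10 | eve | red | 4 | C | SF
After SELECT (2 rows):
depts.tag
D
C
After ORDER BY (2 rows):
depts.tag
C
D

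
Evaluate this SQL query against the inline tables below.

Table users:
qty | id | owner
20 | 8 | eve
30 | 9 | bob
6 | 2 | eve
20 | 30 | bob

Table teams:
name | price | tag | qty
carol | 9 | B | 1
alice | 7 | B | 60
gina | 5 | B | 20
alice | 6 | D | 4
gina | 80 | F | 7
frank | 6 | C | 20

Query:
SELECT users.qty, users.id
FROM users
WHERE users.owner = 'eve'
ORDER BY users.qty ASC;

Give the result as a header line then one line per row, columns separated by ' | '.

After WHERE (2 rows):
users.qty | users.id | users.owner
20 | 8 | eve
6 | 2 | eve
After SELECT (2 rows):
users.qty | users.id
20 | 8
6 | 2
After ORDER BY (2 rows):
users.qty | users.id
6 | 2
20 | 8

== RESULT ==
users.qty | users.id
6 | 2
20 | 8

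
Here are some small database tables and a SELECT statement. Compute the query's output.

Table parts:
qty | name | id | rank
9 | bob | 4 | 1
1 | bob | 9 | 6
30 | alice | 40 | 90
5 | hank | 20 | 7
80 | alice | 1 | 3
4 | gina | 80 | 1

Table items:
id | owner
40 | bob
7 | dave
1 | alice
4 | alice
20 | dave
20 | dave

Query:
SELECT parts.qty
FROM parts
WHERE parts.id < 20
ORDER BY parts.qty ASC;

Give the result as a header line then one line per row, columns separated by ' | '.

After WHERE (3 rows):
parts.qty | parts.name | parts.id | parts.rank
9 | bob | 4 | 1
1 | bob | 9 | 6
80 | alice | 1 | 3
After SELECT (3 rows):
parts.qty
9
1
80
After ORDER BY (3 rows):
parts.qty
1
9
80

== RESULT ==
parts.qty
1
9
80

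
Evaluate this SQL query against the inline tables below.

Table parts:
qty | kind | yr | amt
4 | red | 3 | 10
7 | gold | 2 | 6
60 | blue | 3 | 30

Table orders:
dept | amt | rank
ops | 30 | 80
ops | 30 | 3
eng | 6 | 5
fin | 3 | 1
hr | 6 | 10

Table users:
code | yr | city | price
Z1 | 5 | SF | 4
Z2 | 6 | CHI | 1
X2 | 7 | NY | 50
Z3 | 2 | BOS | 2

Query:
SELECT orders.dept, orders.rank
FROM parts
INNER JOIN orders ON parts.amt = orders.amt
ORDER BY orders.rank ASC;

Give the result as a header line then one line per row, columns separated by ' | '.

== RESULT ==
orders.dept | orders.rank
ops | 3
eng | 5
hr | 10
ops | 80

Derivation:
After JOIN orders (4 rows):
parts.qty | parts.kind | parts.yr | parts.amt | orders.dept | orders.amt | orders.rank
7 | gold | 2 | 6 | eng | 6 | 5
7 | gold | 2 | 6 | hr | 6 | 10
60 | blue | 3 | 30 | ops | 30 | 80
60 | blue | 3 | 30 | ops | 30 | 3
After SELECT (4 rows):
orders.dept | orders.rank
eng | 5
hr | 10
ops | 80
ops | 3
After ORDER BY (4 rows):
orders.dept | orders.rank
ops | 3
eng | 5
hr | 10
ops | 80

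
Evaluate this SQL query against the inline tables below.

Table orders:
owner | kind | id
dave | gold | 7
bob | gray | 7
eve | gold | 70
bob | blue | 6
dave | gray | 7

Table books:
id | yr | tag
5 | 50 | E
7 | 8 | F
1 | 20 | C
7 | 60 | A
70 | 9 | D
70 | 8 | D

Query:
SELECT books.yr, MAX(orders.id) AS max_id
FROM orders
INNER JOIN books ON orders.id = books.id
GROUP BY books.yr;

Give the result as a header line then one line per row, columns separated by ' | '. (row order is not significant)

== RESULT ==
books.yr | max_id
8 | 70
60 | 7
9 | 70

Derivation:
After JOIN books (8 rows):
orders.owner | orders.kind | orders.id | books.id | books.yr | books.tag
dave | gold | 7 | 7 | 8 | F
dave | gold | 7 | 7 | 60 | A
bob | gray | 7 | 7 | 8 | F
bob | gray | 7 | 7 | 60 | A
eve | gold | 70 | 70 | 9 | D
eve | gold | 70 | 70 | 8 | D
dave | gray | 7 | 7 | 8 | F
dave | gray | 7 | 7 | 60 | A
After GROUP BY (3 rows):
books.yr | max_id
8 | 70
60 | 7
9 | 70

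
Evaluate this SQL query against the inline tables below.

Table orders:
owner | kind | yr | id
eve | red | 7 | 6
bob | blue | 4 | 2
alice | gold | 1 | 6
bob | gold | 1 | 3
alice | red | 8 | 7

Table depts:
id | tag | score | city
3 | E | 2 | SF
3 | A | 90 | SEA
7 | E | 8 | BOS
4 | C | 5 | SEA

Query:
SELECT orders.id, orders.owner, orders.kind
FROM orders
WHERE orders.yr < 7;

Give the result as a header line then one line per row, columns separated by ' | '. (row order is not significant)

After WHERE (3 rows):
orders.owner | orders.kind | orders.yr | orders.id
bob | blue | 4 | 2
alice | gold | 1 | 6
bob | gold | 1 | 3
After SELECT (3 rows):
orders.id | orders.owner | orders.kind
2 | bob | blue
6 | alice | gold
3 | bob | gold

== RESULT ==
orders.id | orders.owner | orders.kind
2 | bob | blue
6 | alice | gold
3 | bob | gold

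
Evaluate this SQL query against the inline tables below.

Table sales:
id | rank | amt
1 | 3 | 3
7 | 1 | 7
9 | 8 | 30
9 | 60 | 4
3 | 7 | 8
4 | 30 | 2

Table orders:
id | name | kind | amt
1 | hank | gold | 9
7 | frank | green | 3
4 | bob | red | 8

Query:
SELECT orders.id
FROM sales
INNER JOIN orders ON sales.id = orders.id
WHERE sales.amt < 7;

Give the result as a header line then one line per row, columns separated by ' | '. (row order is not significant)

After JOIN orders (3 rows):
sales.id | sales.rank | sales.amt | orders.id | orders.name | orders.kind | orders.amt
1 | 3 | 3 | 1 | hank | gold | 9
7 | 1 | 7 | 7 | frank | green | 3
4 | 30 | 2 | 4 | bob | red | 8
After WHERE (2 rows):
sales.id | sales.rank | sales.amt | orders.id | orders.name | orders.kind | orders.amt
1 | 3 | 3 | 1 | hank | gold | 9
4 | 30 | 2 | 4 | bob | red | 8
After SELECT (2 rows):
orders.id
1
4

== RESULT ==
orders.id
1
4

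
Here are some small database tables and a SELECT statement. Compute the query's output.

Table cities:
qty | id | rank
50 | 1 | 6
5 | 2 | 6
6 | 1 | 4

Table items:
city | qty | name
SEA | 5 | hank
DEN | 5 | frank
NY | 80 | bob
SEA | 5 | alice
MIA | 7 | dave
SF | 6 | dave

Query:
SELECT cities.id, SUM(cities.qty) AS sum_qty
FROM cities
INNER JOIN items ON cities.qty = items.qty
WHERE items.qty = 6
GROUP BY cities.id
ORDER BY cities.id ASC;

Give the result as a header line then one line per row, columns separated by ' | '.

== RESULT ==
cities.id | sum_qty
1 | 6

Derivation:
After JOIN items (4 rows):
cities.qty | cities.id | cities.rank | items.city | items.qty | items.name
5 | 2 | 6 | SEA | 5 | hank
5 | 2 | 6 | DEN | 5 | frank
5 | 2 | 6 | SEA | 5 | alice
6 | 1 | 4 | SF | 6 | dave
After WHERE (1 rows):
cities.qty | cities.id | cities.rank | items.city | items.qty | items.name
6 | 1 | 4 | SF | 6 | dave
After GROUP BY (1 rows):
cities.id | sum_qty
1 | 6
After ORDER BY (1 rows):
cities.id | sum_qty
1 | 6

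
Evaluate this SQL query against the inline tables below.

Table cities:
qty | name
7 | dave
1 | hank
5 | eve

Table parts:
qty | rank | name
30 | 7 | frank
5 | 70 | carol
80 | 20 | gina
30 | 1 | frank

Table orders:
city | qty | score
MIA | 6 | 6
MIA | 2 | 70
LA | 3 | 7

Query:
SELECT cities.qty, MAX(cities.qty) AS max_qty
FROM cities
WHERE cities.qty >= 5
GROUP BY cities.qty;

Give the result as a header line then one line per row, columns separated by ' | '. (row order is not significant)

After WHERE (2 rows):
cities.qty | cities.name
7 | dave
5 | eve
After GROUP BY (2 rows):
cities.qty | max_qty
7 | 7
5 | 5

== RESULT ==
cities.qty | max_qty
7 | 7
5 | 5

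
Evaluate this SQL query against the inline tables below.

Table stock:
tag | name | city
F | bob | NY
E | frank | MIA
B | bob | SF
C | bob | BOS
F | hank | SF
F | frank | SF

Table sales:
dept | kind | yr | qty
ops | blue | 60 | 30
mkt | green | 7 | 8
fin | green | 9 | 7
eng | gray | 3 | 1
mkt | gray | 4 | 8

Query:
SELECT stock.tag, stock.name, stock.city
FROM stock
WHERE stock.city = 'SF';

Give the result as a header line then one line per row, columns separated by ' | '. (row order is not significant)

== RESULT ==
stock.tag | stock.name | stock.city
B | bob | SF
F | hank | SF
F | frank | SF

Derivation:
After WHERE (3 rows):
stock.tag | stock.name | stock.city
B | bob | SF
F | hank | SF
F | frank | SF
After SELECT (3 rows):
stock.tag | stock.name | stock.city
B | bob | SF
F | hank | SF
F | frank | SF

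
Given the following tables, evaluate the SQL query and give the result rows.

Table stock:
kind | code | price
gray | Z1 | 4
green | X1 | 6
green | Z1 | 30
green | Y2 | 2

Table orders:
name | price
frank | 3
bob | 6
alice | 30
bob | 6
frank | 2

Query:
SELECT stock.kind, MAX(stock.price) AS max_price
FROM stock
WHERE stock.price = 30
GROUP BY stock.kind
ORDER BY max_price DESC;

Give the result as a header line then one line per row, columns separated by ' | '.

After WHERE (1 rows):
stock.kind | stock.code | stock.price
green | Z1 | 30
After GROUP BY (1 rows):
stock.kind | max_price
green | 30
After ORDER BY (1 rows):
stock.kind | max_price
green | 30

== RESULT ==
stock.kind | max_price
green | 30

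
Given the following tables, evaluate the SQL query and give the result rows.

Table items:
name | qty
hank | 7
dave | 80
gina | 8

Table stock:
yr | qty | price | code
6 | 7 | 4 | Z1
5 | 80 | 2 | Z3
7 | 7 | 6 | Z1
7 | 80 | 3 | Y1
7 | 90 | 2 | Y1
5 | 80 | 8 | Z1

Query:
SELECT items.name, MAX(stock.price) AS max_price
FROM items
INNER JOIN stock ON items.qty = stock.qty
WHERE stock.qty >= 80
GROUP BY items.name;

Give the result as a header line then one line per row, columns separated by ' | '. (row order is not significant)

== RESULT ==
items.name | max_price
dave | 8

Derivation:
After JOIN stock (5 rows):
items.name | items.qty | stock.yr | stock.qty | stock.price | stock.code
hank | 7 | 6 | 7 | 4 | Z1
hank | 7 | 7 | 7 | 6 | Z1
dave | 80 | 5 | 80 | 2 | Z3
dave | 80 | 7 | 80 | 3 | Y1
dave | 80 | 5 | 80 | 8 | Z1
After WHERE (3 rows):
items.name | items.qty | stock.yr | stock.qty | stock.price | stock.code
dave | 80 | 5 | 80 | 2 | Z3
dave | 80 | 7 | 80 | 3 | Y1
dave | 80 | 5 | 80 | 8 | Z1
After GROUP BY (1 rows):
items.name | max_price
dave | 8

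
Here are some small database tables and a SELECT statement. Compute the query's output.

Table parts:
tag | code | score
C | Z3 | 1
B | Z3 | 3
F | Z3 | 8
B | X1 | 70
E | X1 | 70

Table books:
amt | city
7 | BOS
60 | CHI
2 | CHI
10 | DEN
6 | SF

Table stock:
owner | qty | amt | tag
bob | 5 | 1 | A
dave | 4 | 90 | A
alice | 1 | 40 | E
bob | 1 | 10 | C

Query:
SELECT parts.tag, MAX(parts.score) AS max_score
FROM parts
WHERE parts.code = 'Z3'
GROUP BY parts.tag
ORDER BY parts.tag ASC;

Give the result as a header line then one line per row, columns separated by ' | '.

== RESULT ==
parts.tag | max_score
B | 3
C | 1
F | 8

Derivation:
After WHERE (3 rows):
parts.tag | parts.code | parts.score
C | Z3 | 1
B | Z3 | 3
F | Z3 | 8
After GROUP BY (3 rows):
parts.tag | max_score
C | 1
B | 3
F | 8
After ORDER BY (3 rows):
parts.tag | max_score
B | 3
C | 1
F | 8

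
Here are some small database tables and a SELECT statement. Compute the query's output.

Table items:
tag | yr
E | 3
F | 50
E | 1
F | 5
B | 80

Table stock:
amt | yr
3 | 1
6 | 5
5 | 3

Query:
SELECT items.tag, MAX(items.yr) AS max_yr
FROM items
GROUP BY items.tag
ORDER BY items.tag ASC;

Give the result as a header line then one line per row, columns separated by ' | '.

== RESULT ==
items.tag | max_yr
B | 80
E | 3
F | 50

Derivation:
After GROUP BY (3 rows):
items.tag | max_yr
E | 3
F | 50
B | 80
After ORDER BY (3 rows):
items.tag | max_yr
B | 80
E | 3
F | 50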